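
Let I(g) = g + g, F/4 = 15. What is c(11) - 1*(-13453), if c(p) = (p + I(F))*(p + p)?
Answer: 16335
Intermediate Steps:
F = 60 (F = 4*15 = 60)
I(g) = 2*g
c(p) = 2*p*(120 + p) (c(p) = (p + 2*60)*(p + p) = (p + 120)*(2*p) = (120 + p)*(2*p) = 2*p*(120 + p))
c(11) - 1*(-13453) = 2*11*(120 + 11) - 1*(-13453) = 2*11*131 + 13453 = 2882 + 13453 = 16335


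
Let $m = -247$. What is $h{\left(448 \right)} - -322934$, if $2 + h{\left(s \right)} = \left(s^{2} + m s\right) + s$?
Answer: $413428$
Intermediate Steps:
$h{\left(s \right)} = -2 + s^{2} - 246 s$ ($h{\left(s \right)} = -2 + \left(\left(s^{2} - 247 s\right) + s\right) = -2 + \left(s^{2} - 246 s\right) = -2 + s^{2} - 246 s$)
$h{\left(448 \right)} - -322934 = \left(-2 + 448^{2} - 110208\right) - -322934 = \left(-2 + 200704 - 110208\right) + 322934 = 90494 + 322934 = 413428$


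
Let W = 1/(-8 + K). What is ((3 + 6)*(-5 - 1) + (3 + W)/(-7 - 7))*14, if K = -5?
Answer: -9866/13 ≈ -758.92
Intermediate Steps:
W = -1/13 (W = 1/(-8 - 5) = 1/(-13) = -1/13 ≈ -0.076923)
((3 + 6)*(-5 - 1) + (3 + W)/(-7 - 7))*14 = ((3 + 6)*(-5 - 1) + (3 - 1/13)/(-7 - 7))*14 = (9*(-6) + (38/13)/(-14))*14 = (-54 + (38/13)*(-1/14))*14 = (-54 - 19/91)*14 = -4933/91*14 = -9866/13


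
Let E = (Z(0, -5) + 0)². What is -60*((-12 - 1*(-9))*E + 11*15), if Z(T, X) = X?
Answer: -5400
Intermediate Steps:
E = 25 (E = (-5 + 0)² = (-5)² = 25)
-60*((-12 - 1*(-9))*E + 11*15) = -60*((-12 - 1*(-9))*25 + 11*15) = -60*((-12 + 9)*25 + 165) = -60*(-3*25 + 165) = -60*(-75 + 165) = -60*90 = -5400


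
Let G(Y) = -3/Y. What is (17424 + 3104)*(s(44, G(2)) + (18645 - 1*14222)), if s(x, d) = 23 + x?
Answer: 92170720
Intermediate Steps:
(17424 + 3104)*(s(44, G(2)) + (18645 - 1*14222)) = (17424 + 3104)*((23 + 44) + (18645 - 1*14222)) = 20528*(67 + (18645 - 14222)) = 20528*(67 + 4423) = 20528*4490 = 92170720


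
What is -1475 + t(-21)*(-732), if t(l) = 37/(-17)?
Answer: 2009/17 ≈ 118.18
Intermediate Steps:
t(l) = -37/17 (t(l) = 37*(-1/17) = -37/17)
-1475 + t(-21)*(-732) = -1475 - 37/17*(-732) = -1475 + 27084/17 = 2009/17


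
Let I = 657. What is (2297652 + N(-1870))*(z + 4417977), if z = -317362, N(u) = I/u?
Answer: 3523747520915709/374 ≈ 9.4218e+12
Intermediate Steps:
N(u) = 657/u
(2297652 + N(-1870))*(z + 4417977) = (2297652 + 657/(-1870))*(-317362 + 4417977) = (2297652 + 657*(-1/1870))*4100615 = (2297652 - 657/1870)*4100615 = (4296608583/1870)*4100615 = 3523747520915709/374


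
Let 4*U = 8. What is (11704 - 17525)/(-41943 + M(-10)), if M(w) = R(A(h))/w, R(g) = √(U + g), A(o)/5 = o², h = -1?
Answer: 24415020300/175921524893 - 58210*√7/175921524893 ≈ 0.13878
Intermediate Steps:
U = 2 (U = (¼)*8 = 2)
A(o) = 5*o²
R(g) = √(2 + g)
M(w) = √7/w (M(w) = √(2 + 5*(-1)²)/w = √(2 + 5*1)/w = √(2 + 5)/w = √7/w)
(11704 - 17525)/(-41943 + M(-10)) = (11704 - 17525)/(-41943 + √7/(-10)) = -5821/(-41943 + √7*(-⅒)) = -5821/(-41943 - √7/10)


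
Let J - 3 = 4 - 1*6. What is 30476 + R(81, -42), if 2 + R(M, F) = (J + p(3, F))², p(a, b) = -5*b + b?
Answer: 59035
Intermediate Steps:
p(a, b) = -4*b
J = 1 (J = 3 + (4 - 1*6) = 3 + (4 - 6) = 3 - 2 = 1)
R(M, F) = -2 + (1 - 4*F)²
30476 + R(81, -42) = 30476 + (-2 + (-1 + 4*(-42))²) = 30476 + (-2 + (-1 - 168)²) = 30476 + (-2 + (-169)²) = 30476 + (-2 + 28561) = 30476 + 28559 = 59035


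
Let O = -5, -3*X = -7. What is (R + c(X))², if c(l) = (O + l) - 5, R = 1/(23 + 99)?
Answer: 7856809/133956 ≈ 58.652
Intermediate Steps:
X = 7/3 (X = -⅓*(-7) = 7/3 ≈ 2.3333)
R = 1/122 ≈ 0.0081967
c(l) = -10 + l (c(l) = (-5 + l) - 5 = -10 + l)
(R + c(X))² = (1/122 + (-10 + 7/3))² = (1/122 - 23/3)² = (-2803/366)² = 7856809/133956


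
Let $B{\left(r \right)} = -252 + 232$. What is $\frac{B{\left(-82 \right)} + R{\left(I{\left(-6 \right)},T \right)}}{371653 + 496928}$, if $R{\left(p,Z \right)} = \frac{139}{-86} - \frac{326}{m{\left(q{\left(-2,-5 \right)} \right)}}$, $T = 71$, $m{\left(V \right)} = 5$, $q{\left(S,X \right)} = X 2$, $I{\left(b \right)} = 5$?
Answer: $- \frac{5333}{53355690} \approx -9.9952 \cdot 10^{-5}$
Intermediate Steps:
$q{\left(S,X \right)} = 2 X$
$B{\left(r \right)} = -20$
$R{\left(p,Z \right)} = - \frac{28731}{430}$ ($R{\left(p,Z \right)} = \frac{139}{-86} - \frac{326}{5} = 139 \left(- \frac{1}{86}\right) - \frac{326}{5} = - \frac{139}{86} - \frac{326}{5} = - \frac{28731}{430}$)
$\frac{B{\left(-82 \right)} + R{\left(I{\left(-6 \right)},T \right)}}{371653 + 496928} = \frac{-20 - \frac{28731}{430}}{371653 + 496928} = - \frac{37331}{430 \cdot 868581} = \left(- \frac{37331}{430}\right) \frac{1}{868581} = - \frac{5333}{53355690}$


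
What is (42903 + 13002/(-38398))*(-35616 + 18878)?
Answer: -13786893024648/19199 ≈ -7.1810e+8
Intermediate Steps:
(42903 + 13002/(-38398))*(-35616 + 18878) = (42903 + 13002*(-1/38398))*(-16738) = (42903 - 6501/19199)*(-16738) = (823688196/19199)*(-16738) = -13786893024648/19199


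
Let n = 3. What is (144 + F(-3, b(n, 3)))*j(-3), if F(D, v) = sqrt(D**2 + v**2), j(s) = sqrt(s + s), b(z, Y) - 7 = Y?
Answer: I*sqrt(6)*(144 + sqrt(109)) ≈ 378.3*I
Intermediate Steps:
b(z, Y) = 7 + Y
j(s) = sqrt(2)*sqrt(s) (j(s) = sqrt(2*s) = sqrt(2)*sqrt(s))
(144 + F(-3, b(n, 3)))*j(-3) = (144 + sqrt((-3)**2 + (7 + 3)**2))*(sqrt(2)*sqrt(-3)) = (144 + sqrt(9 + 10**2))*(sqrt(2)*(I*sqrt(3))) = (144 + sqrt(9 + 100))*(I*sqrt(6)) = (144 + sqrt(109))*(I*sqrt(6)) = I*sqrt(6)*(144 + sqrt(109))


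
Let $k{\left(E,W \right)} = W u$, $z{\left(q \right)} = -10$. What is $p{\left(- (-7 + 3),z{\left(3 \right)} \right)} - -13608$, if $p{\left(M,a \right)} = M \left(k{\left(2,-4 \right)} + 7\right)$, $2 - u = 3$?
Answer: $13652$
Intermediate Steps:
$u = -1$ ($u = 2 - 3 = -1$)
$k{\left(E,W \right)} = - W$ ($k{\left(E,W \right)} = W \left(-1\right) = - W$)
$p{\left(M,a \right)} = 11 M$ ($p{\left(M,a \right)} = M \left(\left(-1\right) \left(-4\right) + 7\right) = M \left(4 + 7\right) = M 11 = 11 M$)
$p{\left(- (-7 + 3),z{\left(3 \right)} \right)} - -13608 = 11 \left(- (-7 + 3)\right) - -13608 = 11 \left(\left(-1\right) \left(-4\right)\right) + 13608 = 11 \cdot 4 + 13608 = 44 + 13608 = 13652$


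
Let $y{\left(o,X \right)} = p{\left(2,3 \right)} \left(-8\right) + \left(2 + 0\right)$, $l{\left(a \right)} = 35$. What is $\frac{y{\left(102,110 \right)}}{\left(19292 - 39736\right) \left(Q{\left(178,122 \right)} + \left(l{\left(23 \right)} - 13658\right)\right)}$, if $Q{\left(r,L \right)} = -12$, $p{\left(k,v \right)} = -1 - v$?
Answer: $\frac{17}{139376970} \approx 1.2197 \cdot 10^{-7}$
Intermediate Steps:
$y{\left(o,X \right)} = 34$ ($y{\left(o,X \right)} = \left(-1 - 3\right) \left(-8\right) + \left(2 + 0\right) = \left(-1 - 3\right) \left(-8\right) + 2 = \left(-4\right) \left(-8\right) + 2 = 32 + 2 = 34$)
$\frac{y{\left(102,110 \right)}}{\left(19292 - 39736\right) \left(Q{\left(178,122 \right)} + \left(l{\left(23 \right)} - 13658\right)\right)} = \frac{34}{\left(19292 - 39736\right) \left(-12 + \left(35 - 13658\right)\right)} = \frac{34}{\left(-20444\right) \left(-12 - 13623\right)} = \frac{34}{\left(-20444\right) \left(-13635\right)} = \frac{34}{278753940} = 34 \cdot \frac{1}{278753940} = \frac{17}{139376970}$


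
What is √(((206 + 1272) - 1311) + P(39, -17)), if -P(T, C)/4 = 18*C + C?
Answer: √1459 ≈ 38.197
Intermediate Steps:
P(T, C) = -76*C (P(T, C) = -4*(18*C + C) = -76*C)
√(((206 + 1272) - 1311) + P(39, -17)) = √(((206 + 1272) - 1311) - 76*(-17)) = √((1478 - 1311) + 1292) = √(167 + 1292) = √1459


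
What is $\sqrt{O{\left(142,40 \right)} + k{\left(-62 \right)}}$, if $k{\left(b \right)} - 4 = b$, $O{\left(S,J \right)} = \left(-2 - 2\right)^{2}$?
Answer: $i \sqrt{42} \approx 6.4807 i$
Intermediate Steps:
$O{\left(S,J \right)} = 16$ ($O{\left(S,J \right)} = \left(-4\right)^{2} = 16$)
$k{\left(b \right)} = 4 + b$
$\sqrt{O{\left(142,40 \right)} + k{\left(-62 \right)}} = \sqrt{16 + \left(4 - 62\right)} = \sqrt{16 - 58} = \sqrt{-42} = i \sqrt{42}$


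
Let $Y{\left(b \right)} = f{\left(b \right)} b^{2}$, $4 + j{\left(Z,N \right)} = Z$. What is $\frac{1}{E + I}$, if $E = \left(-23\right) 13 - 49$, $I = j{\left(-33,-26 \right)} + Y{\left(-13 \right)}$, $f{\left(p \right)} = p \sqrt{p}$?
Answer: $\frac{i}{- 385 i + 2197 \sqrt{13}} \approx -6.1211 \cdot 10^{-6} + 0.00012594 i$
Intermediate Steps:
$j{\left(Z,N \right)} = -4 + Z$
$f{\left(p \right)} = p^{\frac{3}{2}}$
$Y{\left(b \right)} = b^{\frac{7}{2}}$ ($Y{\left(b \right)} = b^{\frac{3}{2}} b^{2} = b^{\frac{7}{2}}$)
$I = -37 - 2197 i \sqrt{13}$ ($I = \left(-4 - 33\right) + \left(-13\right)^{\frac{7}{2}} = -37 - 2197 i \sqrt{13} \approx -37.0 - 7921.4 i$)
$E = -348$ ($E = -299 - 49 = -348$)
$\frac{1}{E + I} = \frac{1}{-348 - \left(37 + 2197 i \sqrt{13}\right)} = \frac{1}{-385 - 2197 i \sqrt{13}}$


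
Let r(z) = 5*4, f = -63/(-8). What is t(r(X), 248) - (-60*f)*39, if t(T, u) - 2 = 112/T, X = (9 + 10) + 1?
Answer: 184351/10 ≈ 18435.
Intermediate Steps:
f = 63/8 (f = -63*(-1/8) = 63/8 ≈ 7.8750)
X = 20 (X = 19 + 1 = 20)
r(z) = 20
t(T, u) = 2 + 112/T
t(r(X), 248) - (-60*f)*39 = (2 + 112/20) - (-60*63/8)*39 = (2 + 112*(1/20)) - (-945)*39/2 = (2 + 28/5) - 1*(-36855/2) = 38/5 + 36855/2 = 184351/10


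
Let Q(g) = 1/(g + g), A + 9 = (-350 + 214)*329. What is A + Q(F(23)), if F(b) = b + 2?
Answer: -2237649/50 ≈ -44753.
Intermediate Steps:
A = -44753 (A = -9 + (-350 + 214)*329 = -9 - 136*329 = -9 - 44744 = -44753)
F(b) = 2 + b
Q(g) = 1/(2*g)
A + Q(F(23)) = -44753 + 1/(2*(2 + 23)) = -44753 + (½)/25 = -44753 + (½)*(1/25) = -44753 + 1/50 = -2237649/50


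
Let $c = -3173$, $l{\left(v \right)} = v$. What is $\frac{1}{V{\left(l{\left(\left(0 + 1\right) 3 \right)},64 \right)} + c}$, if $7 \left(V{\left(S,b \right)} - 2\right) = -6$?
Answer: $- \frac{7}{22203} \approx -0.00031527$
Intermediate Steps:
$V{\left(S,b \right)} = \frac{8}{7}$ ($V{\left(S,b \right)} = 2 + \frac{1}{7} \left(-6\right) = 2 - \frac{6}{7} = \frac{8}{7}$)
$\frac{1}{V{\left(l{\left(\left(0 + 1\right) 3 \right)},64 \right)} + c} = \frac{1}{\frac{8}{7} - 3173} = \frac{1}{- \frac{22203}{7}} = - \frac{7}{22203}$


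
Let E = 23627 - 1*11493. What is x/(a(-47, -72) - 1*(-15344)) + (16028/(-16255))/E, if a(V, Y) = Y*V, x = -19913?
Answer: -1963951925797/1846938223880 ≈ -1.0634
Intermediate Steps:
a(V, Y) = V*Y
E = 12134 (E = 23627 - 11493 = 12134)
x/(a(-47, -72) - 1*(-15344)) + (16028/(-16255))/E = -19913/(-47*(-72) - 1*(-15344)) + (16028/(-16255))/12134 = -19913/(3384 + 15344) + (16028*(-1/16255))*(1/12134) = -19913/18728 - 16028/16255*1/12134 = -19913*1/18728 - 8014/98619085 = -19913/18728 - 8014/98619085 = -1963951925797/1846938223880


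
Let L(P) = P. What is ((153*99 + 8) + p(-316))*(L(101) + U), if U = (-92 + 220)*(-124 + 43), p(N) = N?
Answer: -152352013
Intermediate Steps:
U = -10368 (U = 128*(-81) = -10368)
((153*99 + 8) + p(-316))*(L(101) + U) = ((153*99 + 8) - 316)*(101 - 10368) = ((15147 + 8) - 316)*(-10267) = (15155 - 316)*(-10267) = 14839*(-10267) = -152352013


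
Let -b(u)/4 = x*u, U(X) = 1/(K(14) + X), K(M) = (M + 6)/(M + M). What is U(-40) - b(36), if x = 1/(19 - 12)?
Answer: 39551/1925 ≈ 20.546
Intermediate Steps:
K(M) = (6 + M)/(2*M) (K(M) = (6 + M)/((2*M)) = (6 + M)*(1/(2*M)) = (6 + M)/(2*M))
x = 1/7 ≈ 0.14286
U(X) = 1/(5/7 + X) (U(X) = 1/((1/2)*(6 + 14)/14 + X) = 1/((1/2)*(1/14)*20 + X) = 1/(5/7 + X))
b(u) = -4*u/7
U(-40) - b(36) = 7/(5 + 7*(-40)) - (-4)*36/7 = 7/(5 - 280) - 1*(-144/7) = 7/(-275) + 144/7 = 7*(-1/275) + 144/7 = -7/275 + 144/7 = 39551/1925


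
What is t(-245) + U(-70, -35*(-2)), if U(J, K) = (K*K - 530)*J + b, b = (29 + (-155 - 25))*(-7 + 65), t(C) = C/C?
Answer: -314657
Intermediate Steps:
t(C) = 1
b = -8758 (b = (29 - 180)*58 = -151*58 = -8758)
U(J, K) = -8758 + J*(-530 + K²) (U(J, K) = (K*K - 530)*J - 8758 = (K² - 530)*J - 8758 = (-530 + K²)*J - 8758 = J*(-530 + K²) - 8758 = -8758 + J*(-530 + K²))
t(-245) + U(-70, -35*(-2)) = 1 + (-8758 - 530*(-70) - 70*(-35*(-2))²) = 1 + (-8758 + 37100 - 70*70²) = 1 + (-8758 + 37100 - 70*4900) = 1 + (-8758 + 37100 - 343000) = 1 - 314658 = -314657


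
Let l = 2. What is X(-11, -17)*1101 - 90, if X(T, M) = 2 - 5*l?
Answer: -8898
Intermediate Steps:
X(T, M) = -8 (X(T, M) = 2 - 5*2 = 2 - 10 = -8)
X(-11, -17)*1101 - 90 = -8*1101 - 90 = -8808 - 90 = -8898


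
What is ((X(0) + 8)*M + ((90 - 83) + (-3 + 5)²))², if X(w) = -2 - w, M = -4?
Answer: 169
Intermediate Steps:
((X(0) + 8)*M + ((90 - 83) + (-3 + 5)²))² = (((-2 - 1*0) + 8)*(-4) + ((90 - 83) + (-3 + 5)²))² = (((-2 + 0) + 8)*(-4) + (7 + 2²))² = ((-2 + 8)*(-4) + (7 + 4))² = (6*(-4) + 11)² = (-24 + 11)² = (-13)² = 169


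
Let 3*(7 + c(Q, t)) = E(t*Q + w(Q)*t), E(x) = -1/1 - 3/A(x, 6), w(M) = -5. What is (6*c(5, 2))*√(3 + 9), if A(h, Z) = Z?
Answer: -90*√3 ≈ -155.88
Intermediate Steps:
E(x) = -3/2 (E(x) = -1/1 - 3/6 = -1*1 - 3*⅙ = -1 - ½ = -3/2)
c(Q, t) = -15/2 (c(Q, t) = -7 + (⅓)*(-3/2) = -7 - ½ = -15/2)
(6*c(5, 2))*√(3 + 9) = (6*(-15/2))*√(3 + 9) = -90*√3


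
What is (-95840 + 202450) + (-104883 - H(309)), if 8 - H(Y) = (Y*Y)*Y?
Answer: 29505348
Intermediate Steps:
H(Y) = 8 - Y³ (H(Y) = 8 - Y*Y*Y = 8 - Y²*Y = 8 - Y³)
(-95840 + 202450) + (-104883 - H(309)) = (-95840 + 202450) + (-104883 - (8 - 1*309³)) = 106610 + (-104883 - (8 - 1*29503629)) = 106610 + (-104883 - (8 - 29503629)) = 106610 + (-104883 - 1*(-29503621)) = 106610 + (-104883 + 29503621) = 106610 + 29398738 = 29505348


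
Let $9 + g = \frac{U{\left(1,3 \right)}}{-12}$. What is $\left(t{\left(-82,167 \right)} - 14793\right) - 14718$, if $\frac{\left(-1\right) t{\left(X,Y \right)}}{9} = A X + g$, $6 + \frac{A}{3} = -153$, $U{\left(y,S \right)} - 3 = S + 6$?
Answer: $-381447$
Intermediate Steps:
$U{\left(y,S \right)} = 9 + S$ ($U{\left(y,S \right)} = 3 + \left(S + 6\right) = 3 + \left(6 + S\right) = 9 + S$)
$g = -10$ ($g = -9 + \frac{9 + 3}{-12} = -9 + 12 \left(- \frac{1}{12}\right) = -9 - 1 = -10$)
$A = -477$ ($A = -18 + 3 \left(-153\right) = -18 - 459 = -477$)
$t{\left(X,Y \right)} = 90 + 4293 X$ ($t{\left(X,Y \right)} = - 9 \left(- 477 X - 10\right) = - 9 \left(-10 - 477 X\right) = 90 + 4293 X$)
$\left(t{\left(-82,167 \right)} - 14793\right) - 14718 = \left(\left(90 + 4293 \left(-82\right)\right) - 14793\right) - 14718 = \left(\left(90 - 352026\right) - 14793\right) - 14718 = \left(-351936 - 14793\right) - 14718 = -366729 - 14718 = -381447$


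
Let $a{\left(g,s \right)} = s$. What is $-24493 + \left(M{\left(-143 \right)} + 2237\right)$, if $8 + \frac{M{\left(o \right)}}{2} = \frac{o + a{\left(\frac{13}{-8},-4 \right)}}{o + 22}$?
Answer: $- \frac{2694618}{121} \approx -22270.0$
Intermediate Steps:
$M{\left(o \right)} = -16 + \frac{2 \left(-4 + o\right)}{22 + o}$ ($M{\left(o \right)} = -16 + 2 \frac{o - 4}{o + 22} = -16 + 2 \frac{-4 + o}{22 + o} = -16 + \frac{2 \left(-4 + o\right)}{22 + o}$)
$-24493 + \left(M{\left(-143 \right)} + 2237\right) = -24493 + \left(\frac{2 \left(-180 - -1001\right)}{22 - 143} + 2237\right) = -24493 + \left(\frac{2 \left(-180 + 1001\right)}{-121} + 2237\right) = -24493 + \left(2 \left(- \frac{1}{121}\right) 821 + 2237\right) = -24493 + \left(- \frac{1642}{121} + 2237\right) = -24493 + \frac{269035}{121} = - \frac{2694618}{121}$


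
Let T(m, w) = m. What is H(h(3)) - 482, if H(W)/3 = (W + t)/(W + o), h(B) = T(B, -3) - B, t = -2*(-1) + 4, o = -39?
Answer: -6272/13 ≈ -482.46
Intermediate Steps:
t = 6 (t = 2 + 4 = 6)
h(B) = 0 (h(B) = B - B = 0)
H(W) = 3*(6 + W)/(-39 + W) (H(W) = 3*((W + 6)/(W - 39)) = 3*((6 + W)/(-39 + W)) = 3*(6 + W)/(-39 + W))
H(h(3)) - 482 = 3*(6 + 0)/(-39 + 0) - 482 = 3*6/(-39) - 482 = 3*(-1/39)*6 - 482 = -6/13 - 482 = -6272/13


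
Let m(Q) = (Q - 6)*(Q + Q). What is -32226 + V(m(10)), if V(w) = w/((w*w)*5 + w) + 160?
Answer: -12858465/401 ≈ -32066.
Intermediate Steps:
m(Q) = 2*Q*(-6 + Q) (m(Q) = (-6 + Q)*(2*Q) = 2*Q*(-6 + Q))
V(w) = 160 + w/(w + 5*w**2) (V(w) = w/(w**2*5 + w) + 160 = w/(5*w**2 + w) + 160 = w/(w + 5*w**2) + 160 = 160 + w/(w + 5*w**2))
-32226 + V(m(10)) = -32226 + (161 + 800*(2*10*(-6 + 10)))/(1 + 5*(2*10*(-6 + 10))) = -32226 + (161 + 800*(2*10*4))/(1 + 5*(2*10*4)) = -32226 + (161 + 800*80)/(1 + 5*80) = -32226 + (161 + 64000)/(1 + 400) = -32226 + 64161/401 = -12858465/401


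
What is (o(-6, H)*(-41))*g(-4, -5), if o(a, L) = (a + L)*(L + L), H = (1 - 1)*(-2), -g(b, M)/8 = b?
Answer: 0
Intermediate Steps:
g(b, M) = -8*b
H = 0 (H = 0*(-2) = 0)
o(a, L) = 2*L*(L + a) (o(a, L) = (L + a)*(2*L) = 2*L*(L + a))
(o(-6, H)*(-41))*g(-4, -5) = ((2*0*(0 - 6))*(-41))*(-8*(-4)) = ((2*0*(-6))*(-41))*32 = (0*(-41))*32 = 0*32 = 0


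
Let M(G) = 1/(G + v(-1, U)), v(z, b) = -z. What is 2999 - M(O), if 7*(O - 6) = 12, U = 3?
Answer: 182932/61 ≈ 2998.9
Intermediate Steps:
O = 54/7 (O = 6 + (⅐)*12 = 6 + 12/7 = 54/7 ≈ 7.7143)
M(G) = 1/(1 + G) (M(G) = 1/(G - 1*(-1)) = 1/(G + 1) = 1/(1 + G))
2999 - M(O) = 2999 - 1/(1 + 54/7) = 2999 - 1/61/7 = 2999 - 1*7/61 = 2999 - 7/61 = 182932/61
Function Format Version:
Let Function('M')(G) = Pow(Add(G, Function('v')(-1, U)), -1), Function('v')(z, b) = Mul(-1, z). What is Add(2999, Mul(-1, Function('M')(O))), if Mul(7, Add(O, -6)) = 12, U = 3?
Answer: Rational(182932, 61) ≈ 2998.9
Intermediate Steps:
O = Rational(54, 7) (O = Add(6, Mul(Rational(1, 7), 12)) = Add(6, Rational(12, 7)) = Rational(54, 7) ≈ 7.7143)
Function('M')(G) = Pow(Add(1, G), -1) (Function('M')(G) = Pow(Add(G, Mul(-1, -1)), -1) = Pow(Add(G, 1), -1) = Pow(Add(1, G), -1))
Add(2999, Mul(-1, Function('M')(O))) = Add(2999, Mul(-1, Pow(Add(1, Rational(54, 7)), -1))) = Add(2999, Mul(-1, Pow(Rational(61, 7), -1))) = Add(2999, Mul(-1, Rational(7, 61))) = Add(2999, Rational(-7, 61)) = Rational(182932, 61)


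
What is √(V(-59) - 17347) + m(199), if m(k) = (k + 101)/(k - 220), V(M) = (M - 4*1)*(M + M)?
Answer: -100/7 + I*√9913 ≈ -14.286 + 99.564*I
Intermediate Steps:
V(M) = 2*M*(-4 + M) (V(M) = (M - 4)*(2*M) = (-4 + M)*(2*M) = 2*M*(-4 + M))
m(k) = (101 + k)/(-220 + k)
√(V(-59) - 17347) + m(199) = √(2*(-59)*(-4 - 59) - 17347) + (101 + 199)/(-220 + 199) = √(2*(-59)*(-63) - 17347) + 300/(-21) = √(7434 - 17347) - 1/21*300 = √(-9913) - 100/7 = I*√9913 - 100/7 = -100/7 + I*√9913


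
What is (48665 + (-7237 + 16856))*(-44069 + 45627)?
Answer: 90806472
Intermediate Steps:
(48665 + (-7237 + 16856))*(-44069 + 45627) = (48665 + 9619)*1558 = 58284*1558 = 90806472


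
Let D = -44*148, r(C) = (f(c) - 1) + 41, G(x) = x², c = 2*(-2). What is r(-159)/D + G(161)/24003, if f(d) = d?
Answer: 5997623/5582412 ≈ 1.0744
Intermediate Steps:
c = -4
r(C) = 36 (r(C) = (-4 - 1) + 41 = -5 + 41 = 36)
D = -6512
r(-159)/D + G(161)/24003 = 36/(-6512) + 161²/24003 = 36*(-1/6512) + 25921*(1/24003) = -9/1628 + 3703/3429 = 5997623/5582412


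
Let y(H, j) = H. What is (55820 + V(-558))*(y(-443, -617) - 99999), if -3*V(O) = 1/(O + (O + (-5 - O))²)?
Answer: -8965069332002/1599 ≈ -5.6067e+9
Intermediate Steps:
V(O) = -1/(3*(25 + O)) (V(O) = -1/(3*(O + (O + (-5 - O))²)) = -1/(3*(O + (-5)²)) = -1/(3*(O + 25)) = -1/(3*(25 + O)))
(55820 + V(-558))*(y(-443, -617) - 99999) = (55820 - 1/(75 + 3*(-558)))*(-443 - 99999) = (55820 - 1/(75 - 1674))*(-100442) = (55820 - 1/(-1599))*(-100442) = (55820 - 1*(-1/1599))*(-100442) = (55820 + 1/1599)*(-100442) = (89256181/1599)*(-100442) = -8965069332002/1599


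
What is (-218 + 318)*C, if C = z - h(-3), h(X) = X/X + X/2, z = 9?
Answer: 950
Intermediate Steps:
h(X) = 1 + X/2 (h(X) = 1 + X*(½) = 1 + X/2)
C = 19/2 (C = 9 - (1 + (½)*(-3)) = 9 - (1 - 3/2) = 9 - 1*(-½) = 9 + ½ = 19/2 ≈ 9.5000)
(-218 + 318)*C = (-218 + 318)*(19/2) = 100*(19/2) = 950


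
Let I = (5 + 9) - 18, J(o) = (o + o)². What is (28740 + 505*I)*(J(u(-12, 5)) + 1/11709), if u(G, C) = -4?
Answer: 20023353440/11709 ≈ 1.7101e+6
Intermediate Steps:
J(o) = 4*o² (J(o) = (2*o)² = 4*o²)
I = -4 (I = 14 - 18 = -4)
(28740 + 505*I)*(J(u(-12, 5)) + 1/11709) = (28740 + 505*(-4))*(4*(-4)² + 1/11709) = (28740 - 2020)*(4*16 + 1/11709) = 26720*(64 + 1/11709) = 26720*(749377/11709) = 20023353440/11709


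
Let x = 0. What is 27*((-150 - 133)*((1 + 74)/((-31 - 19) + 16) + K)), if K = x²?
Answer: 573075/34 ≈ 16855.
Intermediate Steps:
K = 0 (K = 0² = 0)
27*((-150 - 133)*((1 + 74)/((-31 - 19) + 16) + K)) = 27*((-150 - 133)*((1 + 74)/((-31 - 19) + 16) + 0)) = 27*(-283*(75/(-50 + 16) + 0)) = 27*(-283*(75/(-34) + 0)) = 27*(-283*(75*(-1/34) + 0)) = 27*(-283*(-75/34 + 0)) = 27*(-283*(-75/34)) = 27*(21225/34) = 573075/34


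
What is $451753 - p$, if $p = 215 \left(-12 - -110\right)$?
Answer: $430683$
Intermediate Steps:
$p = 21070$ ($p = 215 \left(-12 + 110\right) = 215 \cdot 98 = 21070$)
$451753 - p = 451753 - 21070 = 430683$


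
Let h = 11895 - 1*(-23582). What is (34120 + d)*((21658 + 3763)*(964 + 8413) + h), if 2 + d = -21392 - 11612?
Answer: 265586728116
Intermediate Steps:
d = -33006 (d = -2 + (-21392 - 11612) = -2 - 33004 = -33006)
h = 35477 (h = 11895 + 23582 = 35477)
(34120 + d)*((21658 + 3763)*(964 + 8413) + h) = (34120 - 33006)*((21658 + 3763)*(964 + 8413) + 35477) = 1114*(25421*9377 + 35477) = 1114*(238372717 + 35477) = 1114*238408194 = 265586728116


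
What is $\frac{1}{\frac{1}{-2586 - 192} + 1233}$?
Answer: $\frac{2778}{3425273} \approx 0.00081103$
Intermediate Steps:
$\frac{1}{\frac{1}{-2586 - 192} + 1233} = \frac{1}{\frac{1}{-2778} + 1233} = \frac{1}{- \frac{1}{2778} + 1233} = \frac{1}{\frac{3425273}{2778}} = \frac{2778}{3425273}$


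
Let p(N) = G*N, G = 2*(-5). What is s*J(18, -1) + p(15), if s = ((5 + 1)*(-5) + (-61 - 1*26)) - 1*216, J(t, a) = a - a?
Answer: -150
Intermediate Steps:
J(t, a) = 0
G = -10
s = -333 (s = (6*(-5) + (-61 - 26)) - 216 = (-30 - 87) - 216 = -117 - 216 = -333)
p(N) = -10*N
s*J(18, -1) + p(15) = -333*0 - 10*15 = 0 - 150 = -150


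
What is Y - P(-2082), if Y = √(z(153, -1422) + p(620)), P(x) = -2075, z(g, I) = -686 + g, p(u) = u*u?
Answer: 2075 + √383867 ≈ 2694.6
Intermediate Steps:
p(u) = u²
Y = √383867 (Y = √((-686 + 153) + 620²) = √(-533 + 384400) = √383867 ≈ 619.57)
Y - P(-2082) = √383867 - 1*(-2075) = √383867 + 2075 = 2075 + √383867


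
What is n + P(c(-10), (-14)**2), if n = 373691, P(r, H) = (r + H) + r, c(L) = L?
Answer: 373867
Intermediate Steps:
P(r, H) = H + 2*r (P(r, H) = (H + r) + r = H + 2*r)
n + P(c(-10), (-14)**2) = 373691 + ((-14)**2 + 2*(-10)) = 373691 + (196 - 20) = 373691 + 176 = 373867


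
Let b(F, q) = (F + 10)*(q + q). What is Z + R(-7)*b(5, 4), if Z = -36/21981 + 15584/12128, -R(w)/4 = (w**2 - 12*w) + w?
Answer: -167945344139/2776933 ≈ -60479.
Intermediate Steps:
R(w) = -4*w**2 + 44*w (R(w) = -4*((w**2 - 12*w) + w) = -4*(w**2 - 11*w) = -4*w**2 + 44*w)
b(F, q) = 2*q*(10 + F) (b(F, q) = (10 + F)*(2*q) = 2*q*(10 + F))
Z = 3563701/2776933 (Z = -36*1/21981 + 15584*(1/12128) = -12/7327 + 487/379 = 3563701/2776933 ≈ 1.2833)
Z + R(-7)*b(5, 4) = 3563701/2776933 + (4*(-7)*(11 - 1*(-7)))*(2*4*(10 + 5)) = 3563701/2776933 + (4*(-7)*(11 + 7))*(2*4*15) = 3563701/2776933 + (4*(-7)*18)*120 = 3563701/2776933 - 504*120 = 3563701/2776933 - 60480 = -167945344139/2776933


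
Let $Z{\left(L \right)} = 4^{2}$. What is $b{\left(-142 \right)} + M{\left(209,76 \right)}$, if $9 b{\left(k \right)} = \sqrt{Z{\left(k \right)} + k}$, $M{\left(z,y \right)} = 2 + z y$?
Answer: $15886 + \frac{i \sqrt{14}}{3} \approx 15886.0 + 1.2472 i$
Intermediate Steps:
$Z{\left(L \right)} = 16$
$M{\left(z,y \right)} = 2 + y z$
$b{\left(k \right)} = \frac{\sqrt{16 + k}}{9}$
$b{\left(-142 \right)} + M{\left(209,76 \right)} = \frac{\sqrt{16 - 142}}{9} + \left(2 + 76 \cdot 209\right) = \frac{\sqrt{-126}}{9} + \left(2 + 15884\right) = \frac{3 i \sqrt{14}}{9} + 15886 = \frac{i \sqrt{14}}{3} + 15886 = 15886 + \frac{i \sqrt{14}}{3}$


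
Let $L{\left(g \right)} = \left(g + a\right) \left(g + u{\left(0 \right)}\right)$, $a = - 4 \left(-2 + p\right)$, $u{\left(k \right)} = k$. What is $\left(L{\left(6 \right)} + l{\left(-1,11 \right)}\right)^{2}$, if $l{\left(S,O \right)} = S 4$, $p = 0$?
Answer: $6400$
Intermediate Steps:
$a = 8$ ($a = - 4 \left(-2 + 0\right) = \left(-4\right) \left(-2\right) = 8$)
$L{\left(g \right)} = g \left(8 + g\right)$ ($L{\left(g \right)} = \left(g + 8\right) \left(g + 0\right) = \left(8 + g\right) g = g \left(8 + g\right)$)
$l{\left(S,O \right)} = 4 S$
$\left(L{\left(6 \right)} + l{\left(-1,11 \right)}\right)^{2} = \left(6 \left(8 + 6\right) + 4 \left(-1\right)\right)^{2} = \left(6 \cdot 14 - 4\right)^{2} = \left(84 - 4\right)^{2} = 80^{2} = 6400$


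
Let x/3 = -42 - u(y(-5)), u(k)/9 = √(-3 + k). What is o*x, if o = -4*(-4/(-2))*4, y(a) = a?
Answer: 4032 + 1728*I*√2 ≈ 4032.0 + 2443.8*I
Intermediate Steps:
u(k) = 9*√(-3 + k)
o = -32 (o = -4*(-4*(-½))*4 = -4*2*4 = -8*4 = -1*32 = -32)
x = -126 - 54*I*√2 (x = 3*(-42 - 9*√(-3 - 5)) = 3*(-42 - 9*√(-8)) = 3*(-42 - 9*2*I*√2) = 3*(-42 - 18*I*√2) = -126 - 54*I*√2 ≈ -126.0 - 76.368*I)
o*x = -32*(-126 - 54*I*√2) = 4032 + 1728*I*√2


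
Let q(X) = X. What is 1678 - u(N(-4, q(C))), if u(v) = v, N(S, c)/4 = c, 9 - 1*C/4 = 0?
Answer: 1534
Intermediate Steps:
C = 36 (C = 36 - 4*0 = 36 + 0 = 36)
N(S, c) = 4*c
1678 - u(N(-4, q(C))) = 1678 - 4*36 = 1678 - 1*144 = 1678 - 144 = 1534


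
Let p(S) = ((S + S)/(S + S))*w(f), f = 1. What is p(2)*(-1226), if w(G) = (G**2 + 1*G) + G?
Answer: -3678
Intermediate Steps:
w(G) = G**2 + 2*G (w(G) = (G**2 + G) + G = (G + G**2) + G = G**2 + 2*G)
p(S) = 3 (p(S) = ((S + S)/(S + S))*(1*(2 + 1)) = ((2*S)/((2*S)))*(1*3) = ((2*S)*(1/(2*S)))*3 = 1*3 = 3)
p(2)*(-1226) = 3*(-1226) = -3678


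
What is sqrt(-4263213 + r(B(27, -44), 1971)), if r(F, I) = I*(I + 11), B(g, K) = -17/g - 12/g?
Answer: I*sqrt(356691) ≈ 597.24*I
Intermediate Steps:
B(g, K) = -29/g
r(F, I) = I*(11 + I)
sqrt(-4263213 + r(B(27, -44), 1971)) = sqrt(-4263213 + 1971*(11 + 1971)) = sqrt(-4263213 + 1971*1982) = sqrt(-4263213 + 3906522) = sqrt(-356691) = I*sqrt(356691)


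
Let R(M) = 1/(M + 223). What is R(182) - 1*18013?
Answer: -7295264/405 ≈ -18013.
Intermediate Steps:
R(M) = 1/(223 + M)
R(182) - 1*18013 = 1/(223 + 182) - 1*18013 = 1/405 - 18013 = -7295264/405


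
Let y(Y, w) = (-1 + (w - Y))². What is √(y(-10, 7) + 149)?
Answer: 9*√5 ≈ 20.125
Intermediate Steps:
y(Y, w) = (-1 + w - Y)²
√(y(-10, 7) + 149) = √((1 - 10 - 1*7)² + 149) = √((1 - 10 - 7)² + 149) = √((-16)² + 149) = √(256 + 149) = √405 = 9*√5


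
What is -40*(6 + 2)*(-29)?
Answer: 9280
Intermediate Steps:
-40*(6 + 2)*(-29) = -40*8*(-29) = -320*(-29) = 9280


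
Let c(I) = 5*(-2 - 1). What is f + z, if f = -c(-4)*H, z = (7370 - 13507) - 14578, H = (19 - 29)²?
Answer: -19215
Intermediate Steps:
H = 100 (H = (-10)² = 100)
c(I) = -15 (c(I) = 5*(-3) = -15)
z = -20715 (z = -6137 - 14578 = -20715)
f = 1500 (f = -(-15)*100 = -1*(-1500) = 1500)
f + z = 1500 - 20715 = -19215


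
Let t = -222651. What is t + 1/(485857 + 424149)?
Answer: -202613745905/910006 ≈ -2.2265e+5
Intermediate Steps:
t + 1/(485857 + 424149) = -222651 + 1/(485857 + 424149) = -222651 + 1/910006 = -202613745905/910006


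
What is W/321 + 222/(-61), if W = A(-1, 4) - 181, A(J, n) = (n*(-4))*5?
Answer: -29061/6527 ≈ -4.4524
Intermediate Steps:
A(J, n) = -20*n (A(J, n) = -4*n*5 = -20*n)
W = -261 (W = -20*4 - 181 = -80 - 181 = -261)
W/321 + 222/(-61) = -261/321 + 222/(-61) = -261*1/321 + 222*(-1/61) = -87/107 - 222/61 = -29061/6527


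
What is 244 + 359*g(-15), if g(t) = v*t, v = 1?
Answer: -5141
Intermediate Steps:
g(t) = t (g(t) = 1*t = t)
244 + 359*g(-15) = 244 + 359*(-15) = 244 - 5385 = -5141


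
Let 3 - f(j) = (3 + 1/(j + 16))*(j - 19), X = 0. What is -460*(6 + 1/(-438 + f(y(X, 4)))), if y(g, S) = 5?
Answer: -3247140/1177 ≈ -2758.8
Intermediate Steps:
f(j) = 3 - (-19 + j)*(3 + 1/(16 + j)) (f(j) = 3 - (3 + 1/(j + 16))*(j - 19) = 3 - (3 + 1/(16 + j))*(-19 + j) = 3 - (-19 + j)*(3 + 1/(16 + j)))
-460*(6 + 1/(-438 + f(y(X, 4)))) = -460*(6 + 1/(-438 + (979 - 3*5**2 + 11*5)/(16 + 5))) = -460*(6 + 1/(-438 + (979 - 3*25 + 55)/21)) = -460*(6 + 1/(-438 + (979 - 75 + 55)/21)) = -460*(6 + 1/(-438 + (1/21)*959)) = -460*(6 + 1/(-438 + 137/3)) = -460*(6 + 1/(-1177/3)) = -460*(6 - 3/1177) = -460*7059/1177 = -3247140/1177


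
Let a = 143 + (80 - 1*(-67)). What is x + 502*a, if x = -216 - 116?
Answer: 145248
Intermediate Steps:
x = -332
a = 290 (a = 143 + (80 + 67) = 143 + 147 = 290)
x + 502*a = -332 + 502*290 = -332 + 145580 = 145248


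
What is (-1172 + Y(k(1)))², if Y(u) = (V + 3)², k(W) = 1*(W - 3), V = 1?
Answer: 1336336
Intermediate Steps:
k(W) = -3 + W (k(W) = 1*(-3 + W) = -3 + W)
Y(u) = 16 (Y(u) = (1 + 3)² = 4² = 16)
(-1172 + Y(k(1)))² = (-1172 + 16)² = (-1156)² = 1336336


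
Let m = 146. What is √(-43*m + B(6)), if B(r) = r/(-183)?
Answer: 4*I*√1460035/61 ≈ 79.234*I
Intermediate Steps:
B(r) = -r/183 (B(r) = r*(-1/183) = -r/183)
√(-43*m + B(6)) = √(-43*146 - 1/183*6) = √(-6278 - 2/61) = √(-382960/61) = 4*I*√1460035/61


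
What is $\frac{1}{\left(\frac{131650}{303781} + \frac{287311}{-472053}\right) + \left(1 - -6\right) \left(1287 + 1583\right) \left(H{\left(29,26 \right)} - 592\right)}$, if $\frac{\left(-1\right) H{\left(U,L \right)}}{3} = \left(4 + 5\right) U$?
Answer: $- \frac{143400732393}{3961266006574979191} \approx -3.6201 \cdot 10^{-8}$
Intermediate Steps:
$H{\left(U,L \right)} = - 27 U$ ($H{\left(U,L \right)} = - 3 \left(4 + 5\right) U = - 3 \cdot 9 U = - 27 U$)
$\frac{1}{\left(\frac{131650}{303781} + \frac{287311}{-472053}\right) + \left(1 - -6\right) \left(1287 + 1583\right) \left(H{\left(29,26 \right)} - 592\right)} = \frac{1}{\left(\frac{131650}{303781} + \frac{287311}{-472053}\right) + \left(1 - -6\right) \left(1287 + 1583\right) \left(\left(-27\right) 29 - 592\right)} = \frac{1}{\left(131650 \cdot \frac{1}{303781} + 287311 \left(- \frac{1}{472053}\right)\right) + \left(1 + 6\right) 2870 \left(-783 - 592\right)} = \frac{1}{\left(\frac{131650}{303781} - \frac{287311}{472053}\right) + 7 \cdot 2870 \left(-1375\right)} = \frac{1}{- \frac{25133845441}{143400732393} + 7 \left(-3946250\right)} = \frac{1}{- \frac{25133845441}{143400732393} - 27623750} = \frac{1}{- \frac{3961266006574979191}{143400732393}} = - \frac{143400732393}{3961266006574979191}$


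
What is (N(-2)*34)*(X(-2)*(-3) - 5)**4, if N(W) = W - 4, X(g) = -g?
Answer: -2986764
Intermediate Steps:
N(W) = -4 + W
(N(-2)*34)*(X(-2)*(-3) - 5)**4 = ((-4 - 2)*34)*(-1*(-2)*(-3) - 5)**4 = (-6*34)*(2*(-3) - 5)**4 = -204*(-6 - 5)**4 = -204*(-11)**4 = -204*14641 = -2986764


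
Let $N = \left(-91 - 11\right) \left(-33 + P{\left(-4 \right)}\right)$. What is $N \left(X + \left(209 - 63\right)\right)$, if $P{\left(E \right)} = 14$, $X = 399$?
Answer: $1056210$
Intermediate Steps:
$N = 1938$ ($N = \left(-91 - 11\right) \left(-33 + 14\right) = \left(-102\right) \left(-19\right) = 1938$)
$N \left(X + \left(209 - 63\right)\right) = 1938 \left(399 + \left(209 - 63\right)\right) = 1938 \left(399 + 146\right) = 1938 \cdot 545 = 1056210$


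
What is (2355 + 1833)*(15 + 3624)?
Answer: 15240132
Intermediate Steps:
(2355 + 1833)*(15 + 3624) = 4188*3639 = 15240132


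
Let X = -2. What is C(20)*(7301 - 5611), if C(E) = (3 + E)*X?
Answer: -77740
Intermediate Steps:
C(E) = -6 - 2*E (C(E) = (3 + E)*(-2) = -6 - 2*E)
C(20)*(7301 - 5611) = (-6 - 2*20)*(7301 - 5611) = (-6 - 40)*1690 = -46*1690 = -77740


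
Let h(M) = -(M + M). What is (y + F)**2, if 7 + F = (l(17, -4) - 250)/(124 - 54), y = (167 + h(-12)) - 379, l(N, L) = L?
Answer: 48330304/1225 ≈ 39453.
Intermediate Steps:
h(M) = -2*M
y = -188 (y = (167 - 2*(-12)) - 379 = (167 + 24) - 379 = 191 - 379 = -188)
F = -372/35 (F = -7 + (-4 - 250)/(124 - 54) = -7 - 254/70 = -7 - 254*1/70 = -7 - 127/35 = -372/35 ≈ -10.629)
(y + F)**2 = (-188 - 372/35)**2 = (-6952/35)**2 = 48330304/1225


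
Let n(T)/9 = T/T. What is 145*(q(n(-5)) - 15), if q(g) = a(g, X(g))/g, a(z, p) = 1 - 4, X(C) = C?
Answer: -6670/3 ≈ -2223.3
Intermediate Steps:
n(T) = 9 (n(T) = 9*(T/T) = 9*1 = 9)
a(z, p) = -3
q(g) = -3/g
145*(q(n(-5)) - 15) = 145*(-3/9 - 15) = 145*(-3*⅑ - 15) = 145*(-⅓ - 15) = 145*(-46/3) = -6670/3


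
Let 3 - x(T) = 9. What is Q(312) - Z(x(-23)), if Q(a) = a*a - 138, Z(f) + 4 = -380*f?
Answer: 94930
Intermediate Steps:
x(T) = -6 (x(T) = 3 - 1*9 = 3 - 9 = -6)
Z(f) = -4 - 380*f
Q(a) = -138 + a² (Q(a) = a² - 138 = -138 + a²)
Q(312) - Z(x(-23)) = (-138 + 312²) - (-4 - 380*(-6)) = (-138 + 97344) - (-4 + 2280) = 97206 - 1*2276 = 97206 - 2276 = 94930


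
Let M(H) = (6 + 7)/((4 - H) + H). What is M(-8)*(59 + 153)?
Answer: 689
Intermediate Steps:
M(H) = 13/4
M(-8)*(59 + 153) = 13*(59 + 153)/4 = (13/4)*212 = 689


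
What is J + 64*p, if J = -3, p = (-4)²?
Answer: 1021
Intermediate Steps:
p = 16
J + 64*p = -3 + 64*16 = -3 + 1024 = 1021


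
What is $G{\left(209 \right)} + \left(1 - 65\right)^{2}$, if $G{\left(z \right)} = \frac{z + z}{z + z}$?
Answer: $4097$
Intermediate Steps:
$G{\left(z \right)} = 1$ ($G{\left(z \right)} = \frac{2 z}{2 z} = 2 z \frac{1}{2 z} = 1$)
$G{\left(209 \right)} + \left(1 - 65\right)^{2} = 1 + \left(1 - 65\right)^{2} = 1 + \left(-64\right)^{2} = 1 + 4096 = 4097$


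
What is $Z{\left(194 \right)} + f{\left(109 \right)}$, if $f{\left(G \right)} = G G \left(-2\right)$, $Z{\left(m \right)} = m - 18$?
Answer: $-23586$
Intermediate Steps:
$Z{\left(m \right)} = -18 + m$ ($Z{\left(m \right)} = m - 18 = -18 + m$)
$f{\left(G \right)} = - 2 G^{2}$ ($f{\left(G \right)} = G^{2} \left(-2\right) = - 2 G^{2}$)
$Z{\left(194 \right)} + f{\left(109 \right)} = \left(-18 + 194\right) - 2 \cdot 109^{2} = 176 - 23762 = -23586$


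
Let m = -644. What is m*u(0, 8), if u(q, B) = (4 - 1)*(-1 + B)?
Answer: -13524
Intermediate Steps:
u(q, B) = -3 + 3*B (u(q, B) = 3*(-1 + B) = -3 + 3*B)
m*u(0, 8) = -644*(-3 + 3*8) = -644*(-3 + 24) = -644*21 = -13524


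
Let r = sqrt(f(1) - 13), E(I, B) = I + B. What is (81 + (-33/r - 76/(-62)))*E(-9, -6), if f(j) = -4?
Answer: -38235/31 - 495*I*sqrt(17)/17 ≈ -1233.4 - 120.06*I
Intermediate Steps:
E(I, B) = B + I
r = I*sqrt(17) (r = sqrt(-4 - 13) = sqrt(-17) = I*sqrt(17) ≈ 4.1231*I)
(81 + (-33/r - 76/(-62)))*E(-9, -6) = (81 + (-33*(-I*sqrt(17)/17) - 76/(-62)))*(-6 - 9) = (81 + (-(-33)*I*sqrt(17)/17 - 76*(-1/62)))*(-15) = (81 + (33*I*sqrt(17)/17 + 38/31))*(-15) = (81 + (38/31 + 33*I*sqrt(17)/17))*(-15) = (2549/31 + 33*I*sqrt(17)/17)*(-15) = -38235/31 - 495*I*sqrt(17)/17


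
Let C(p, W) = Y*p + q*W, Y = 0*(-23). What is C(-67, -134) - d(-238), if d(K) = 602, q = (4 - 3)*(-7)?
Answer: 336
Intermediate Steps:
q = -7 (q = 1*(-7) = -7)
Y = 0
C(p, W) = -7*W (C(p, W) = 0*p - 7*W = 0 - 7*W = -7*W)
C(-67, -134) - d(-238) = -7*(-134) - 1*602 = 938 - 602 = 336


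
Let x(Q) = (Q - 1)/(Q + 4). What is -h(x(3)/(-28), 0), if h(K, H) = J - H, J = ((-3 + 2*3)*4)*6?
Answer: -72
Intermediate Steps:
x(Q) = (-1 + Q)/(4 + Q)
J = 72 (J = ((-3 + 6)*4)*6 = (3*4)*6 = 12*6 = 72)
h(K, H) = 72 - H
-h(x(3)/(-28), 0) = -(72 - 1*0) = -(72 + 0) = -1*72 = -72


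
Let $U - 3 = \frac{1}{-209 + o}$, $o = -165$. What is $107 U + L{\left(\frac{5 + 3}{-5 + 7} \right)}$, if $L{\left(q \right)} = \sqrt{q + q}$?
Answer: $\frac{119947}{374} + 2 \sqrt{2} \approx 323.54$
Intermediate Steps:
$L{\left(q \right)} = \sqrt{2} \sqrt{q}$ ($L{\left(q \right)} = \sqrt{2 q} = \sqrt{2} \sqrt{q}$)
$U = \frac{1121}{374}$ ($U = 3 + \frac{1}{-209 - 165} = 3 + \frac{1}{-374} = 3 - \frac{1}{374} = \frac{1121}{374} \approx 2.9973$)
$107 U + L{\left(\frac{5 + 3}{-5 + 7} \right)} = 107 \cdot \frac{1121}{374} + \sqrt{2} \sqrt{\frac{5 + 3}{-5 + 7}} = \frac{119947}{374} + \sqrt{2} \sqrt{\frac{8}{2}} = \frac{119947}{374} + \sqrt{2} \sqrt{8 \cdot \frac{1}{2}} = \frac{119947}{374} + \sqrt{2} \sqrt{4} = \frac{119947}{374} + \sqrt{2} \cdot 2 = \frac{119947}{374} + 2 \sqrt{2}$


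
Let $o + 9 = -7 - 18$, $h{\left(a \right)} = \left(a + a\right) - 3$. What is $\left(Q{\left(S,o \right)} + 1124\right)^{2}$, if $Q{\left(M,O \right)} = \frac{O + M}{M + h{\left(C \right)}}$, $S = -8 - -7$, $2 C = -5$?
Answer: $\frac{103042801}{81} \approx 1.2721 \cdot 10^{6}$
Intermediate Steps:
$C = - \frac{5}{2}$ ($C = \frac{1}{2} \left(-5\right) = - \frac{5}{2} \approx -2.5$)
$h{\left(a \right)} = -3 + 2 a$ ($h{\left(a \right)} = 2 a - 3 = -3 + 2 a$)
$S = -1$ ($S = -8 + 7 = -1$)
$o = -34$ ($o = -9 - 25 = -34$)
$Q{\left(M,O \right)} = \frac{M + O}{-8 + M}$ ($Q{\left(M,O \right)} = \frac{O + M}{M + \left(-3 + 2 \left(- \frac{5}{2}\right)\right)} = \frac{M + O}{M - 8} = \frac{M + O}{-8 + M}$)
$\left(Q{\left(S,o \right)} + 1124\right)^{2} = \left(\frac{-1 - 34}{-8 - 1} + 1124\right)^{2} = \left(\frac{1}{-9} \left(-35\right) + 1124\right)^{2} = \left(\left(- \frac{1}{9}\right) \left(-35\right) + 1124\right)^{2} = \left(\frac{35}{9} + 1124\right)^{2} = \left(\frac{10151}{9}\right)^{2} = \frac{103042801}{81}$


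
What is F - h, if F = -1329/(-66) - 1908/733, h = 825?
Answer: -13021207/16126 ≈ -807.47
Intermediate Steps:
F = 282743/16126 (F = -1329*(-1/66) - 1908*1/733 = 443/22 - 1908/733 = 282743/16126 ≈ 17.533)
F - h = 282743/16126 - 1*825 = 282743/16126 - 825 = -13021207/16126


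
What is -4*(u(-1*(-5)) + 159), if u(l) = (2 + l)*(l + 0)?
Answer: -776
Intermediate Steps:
u(l) = l*(2 + l) (u(l) = (2 + l)*l = l*(2 + l))
-4*(u(-1*(-5)) + 159) = -4*((-1*(-5))*(2 - 1*(-5)) + 159) = -4*(5*(2 + 5) + 159) = -4*(5*7 + 159) = -4*(35 + 159) = -4*194 = -776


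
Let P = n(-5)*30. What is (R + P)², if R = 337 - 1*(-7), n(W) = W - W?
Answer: 118336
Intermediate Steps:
n(W) = 0
P = 0 (P = 0*30 = 0)
R = 344 (R = 337 + 7 = 344)
(R + P)² = (344 + 0)² = 344² = 118336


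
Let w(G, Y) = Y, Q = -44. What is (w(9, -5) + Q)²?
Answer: 2401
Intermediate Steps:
(w(9, -5) + Q)² = (-5 - 44)² = (-49)² = 2401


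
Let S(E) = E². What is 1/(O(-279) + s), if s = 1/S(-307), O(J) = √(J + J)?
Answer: 94249/4956643692559 - 26648622003*I*√62/4956643692559 ≈ 1.9015e-8 - 0.042333*I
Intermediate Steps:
O(J) = √2*√J (O(J) = √(2*J) = √2*√J)
s = 1/94249 (s = 1/((-307)²) = 1/94249 ≈ 1.0610e-5)
1/(O(-279) + s) = 1/(√2*√(-279) + 1/94249) = 1/(√2*(3*I*√31) + 1/94249) = 1/(3*I*√62 + 1/94249) = 1/(1/94249 + 3*I*√62)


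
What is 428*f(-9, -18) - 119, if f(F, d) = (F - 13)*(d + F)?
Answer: 254113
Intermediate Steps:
f(F, d) = (-13 + F)*(F + d)
428*f(-9, -18) - 119 = 428*((-9)² - 13*(-9) - 13*(-18) - 9*(-18)) - 119 = 428*(81 + 117 + 234 + 162) - 119 = 428*594 - 119 = 254232 - 119 = 254113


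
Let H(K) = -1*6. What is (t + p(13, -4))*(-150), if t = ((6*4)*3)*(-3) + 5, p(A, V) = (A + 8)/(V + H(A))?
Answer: 31965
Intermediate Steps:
H(K) = -6
p(A, V) = (8 + A)/(-6 + V) (p(A, V) = (A + 8)/(V - 6) = (8 + A)/(-6 + V))
t = -211 (t = (24*3)*(-3) + 5 = 72*(-3) + 5 = -216 + 5 = -211)
(t + p(13, -4))*(-150) = (-211 + (8 + 13)/(-6 - 4))*(-150) = (-211 + 21/(-10))*(-150) = (-211 - ⅒*21)*(-150) = (-211 - 21/10)*(-150) = -2131/10*(-150) = 31965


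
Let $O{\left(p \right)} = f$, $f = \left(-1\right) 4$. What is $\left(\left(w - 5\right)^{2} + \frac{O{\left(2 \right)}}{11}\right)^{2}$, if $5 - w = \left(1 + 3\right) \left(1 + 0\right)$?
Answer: $\frac{29584}{121} \approx 244.5$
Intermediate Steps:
$f = -4$
$w = 1$ ($w = 5 - \left(1 + 3\right) \left(1 + 0\right) = 5 - 4 \cdot 1 = 5 - 4 = 1$)
$O{\left(p \right)} = -4$
$\left(\left(w - 5\right)^{2} + \frac{O{\left(2 \right)}}{11}\right)^{2} = \left(\left(1 - 5\right)^{2} - \frac{4}{11}\right)^{2} = \left(\left(-4\right)^{2} - \frac{4}{11}\right)^{2} = \left(16 - \frac{4}{11}\right)^{2} = \left(\frac{172}{11}\right)^{2} = \frac{29584}{121}$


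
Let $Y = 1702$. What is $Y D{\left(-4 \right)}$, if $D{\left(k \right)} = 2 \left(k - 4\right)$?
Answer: $-27232$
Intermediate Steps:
$D{\left(k \right)} = -8 + 2 k$ ($D{\left(k \right)} = 2 \left(-4 + k\right) = -8 + 2 k$)
$Y D{\left(-4 \right)} = 1702 \left(-8 + 2 \left(-4\right)\right) = 1702 \left(-8 - 8\right) = 1702 \left(-16\right) = -27232$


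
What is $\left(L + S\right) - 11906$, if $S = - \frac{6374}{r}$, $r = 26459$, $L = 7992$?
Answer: $- \frac{103566900}{26459} \approx -3914.2$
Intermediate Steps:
$S = - \frac{6374}{26459} \approx -0.2409$
$\left(L + S\right) - 11906 = \left(7992 - \frac{6374}{26459}\right) - 11906 = \frac{211453954}{26459} - 11906 = - \frac{103566900}{26459}$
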